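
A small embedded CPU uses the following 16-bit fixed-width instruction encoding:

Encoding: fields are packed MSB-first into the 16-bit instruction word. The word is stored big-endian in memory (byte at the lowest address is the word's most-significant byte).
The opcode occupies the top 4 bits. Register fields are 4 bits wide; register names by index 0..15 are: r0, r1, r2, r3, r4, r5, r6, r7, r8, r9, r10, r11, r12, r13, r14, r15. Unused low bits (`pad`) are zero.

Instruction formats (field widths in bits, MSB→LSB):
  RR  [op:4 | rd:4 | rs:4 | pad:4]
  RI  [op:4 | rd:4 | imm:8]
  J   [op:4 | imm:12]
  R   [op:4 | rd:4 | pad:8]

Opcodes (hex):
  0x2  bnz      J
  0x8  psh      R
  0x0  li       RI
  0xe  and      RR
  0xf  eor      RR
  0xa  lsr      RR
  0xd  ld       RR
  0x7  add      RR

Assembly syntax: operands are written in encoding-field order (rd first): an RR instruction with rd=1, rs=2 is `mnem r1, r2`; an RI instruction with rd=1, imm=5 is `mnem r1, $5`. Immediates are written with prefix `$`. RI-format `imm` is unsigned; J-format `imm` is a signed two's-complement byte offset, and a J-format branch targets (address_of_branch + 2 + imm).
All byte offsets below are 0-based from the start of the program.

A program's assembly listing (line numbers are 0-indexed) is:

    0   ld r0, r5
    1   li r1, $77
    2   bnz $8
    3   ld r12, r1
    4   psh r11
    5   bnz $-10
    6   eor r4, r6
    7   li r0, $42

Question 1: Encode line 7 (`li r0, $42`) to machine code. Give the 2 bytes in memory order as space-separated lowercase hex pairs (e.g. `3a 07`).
line 7 (li): pack op=0x0:4|rd=0:4|imm=42:8 = 0x002a; big→ 00 2a

00 2a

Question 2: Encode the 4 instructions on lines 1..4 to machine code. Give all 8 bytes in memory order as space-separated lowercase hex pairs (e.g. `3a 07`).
line 1 (li): pack op=0x0:4|rd=1:4|imm=77:8 = 0x014d; big→ 01 4d
line 2 (bnz): pack op=0x2:4|imm=8:12 = 0x2008; big→ 20 08
line 3 (ld): pack op=0xd:4|rd=12:4|rs=1:4|pad=0:4 = 0xdc10; big→ dc 10
line 4 (psh): pack op=0x8:4|rd=11:4|pad=0:8 = 0x8b00; big→ 8b 00

01 4d 20 08 dc 10 8b 00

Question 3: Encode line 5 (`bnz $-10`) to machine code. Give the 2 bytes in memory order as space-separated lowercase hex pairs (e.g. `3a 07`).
2f f6

L5: bnz op=0x2:4|imm=-10:12 ⇒ 0x2ff6 ⇒ big 2f f6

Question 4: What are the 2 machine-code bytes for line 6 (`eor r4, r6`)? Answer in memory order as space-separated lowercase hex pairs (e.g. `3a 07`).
6. eor fields op=0xf:4|rd=4:4|rs=6:4|pad=0:4 → word f460h → f4 60

f4 60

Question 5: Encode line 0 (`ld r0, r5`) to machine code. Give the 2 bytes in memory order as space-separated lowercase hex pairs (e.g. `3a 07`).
d0 50

L0: ld op=0xd:4|rd=0:4|rs=5:4|pad=0:4 ⇒ 0xd050 ⇒ big d0 50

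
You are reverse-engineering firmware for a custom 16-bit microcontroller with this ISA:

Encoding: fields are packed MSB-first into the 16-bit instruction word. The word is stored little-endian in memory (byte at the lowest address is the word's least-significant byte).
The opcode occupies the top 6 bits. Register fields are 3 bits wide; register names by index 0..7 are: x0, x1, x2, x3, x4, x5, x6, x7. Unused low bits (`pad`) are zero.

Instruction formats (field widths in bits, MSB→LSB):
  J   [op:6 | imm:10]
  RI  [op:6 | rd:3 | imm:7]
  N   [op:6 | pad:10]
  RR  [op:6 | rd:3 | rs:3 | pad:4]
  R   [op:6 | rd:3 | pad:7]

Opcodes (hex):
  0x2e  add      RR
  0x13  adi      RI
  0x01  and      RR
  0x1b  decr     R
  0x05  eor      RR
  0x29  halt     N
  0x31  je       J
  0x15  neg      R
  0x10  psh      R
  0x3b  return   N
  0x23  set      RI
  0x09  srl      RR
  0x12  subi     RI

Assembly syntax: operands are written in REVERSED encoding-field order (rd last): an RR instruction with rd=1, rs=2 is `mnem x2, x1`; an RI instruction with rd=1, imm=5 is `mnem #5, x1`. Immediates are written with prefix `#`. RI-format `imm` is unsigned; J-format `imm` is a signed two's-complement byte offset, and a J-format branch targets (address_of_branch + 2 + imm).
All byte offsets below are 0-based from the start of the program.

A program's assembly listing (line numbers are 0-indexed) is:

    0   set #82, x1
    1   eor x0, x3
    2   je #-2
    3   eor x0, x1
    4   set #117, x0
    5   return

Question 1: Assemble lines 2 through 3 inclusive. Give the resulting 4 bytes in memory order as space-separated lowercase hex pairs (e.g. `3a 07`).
L2: je op=0x31:6|imm=-2:10 ⇒ 0xc7fe ⇒ little fe c7
L3: eor op=0x5:6|rd=1:3|rs=0:3|pad=0:4 ⇒ 0x1480 ⇒ little 80 14

fe c7 80 14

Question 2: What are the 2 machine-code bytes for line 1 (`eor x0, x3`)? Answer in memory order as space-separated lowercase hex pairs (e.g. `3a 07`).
80 15

line 1 (eor): pack op=0x5:6|rd=3:3|rs=0:3|pad=0:4 = 0x1580; little→ 80 15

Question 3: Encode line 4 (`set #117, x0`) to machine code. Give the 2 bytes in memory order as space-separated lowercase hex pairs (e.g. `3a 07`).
75 8c

4. set fields op=0x23:6|rd=0:3|imm=117:7 → word 8c75h → 75 8c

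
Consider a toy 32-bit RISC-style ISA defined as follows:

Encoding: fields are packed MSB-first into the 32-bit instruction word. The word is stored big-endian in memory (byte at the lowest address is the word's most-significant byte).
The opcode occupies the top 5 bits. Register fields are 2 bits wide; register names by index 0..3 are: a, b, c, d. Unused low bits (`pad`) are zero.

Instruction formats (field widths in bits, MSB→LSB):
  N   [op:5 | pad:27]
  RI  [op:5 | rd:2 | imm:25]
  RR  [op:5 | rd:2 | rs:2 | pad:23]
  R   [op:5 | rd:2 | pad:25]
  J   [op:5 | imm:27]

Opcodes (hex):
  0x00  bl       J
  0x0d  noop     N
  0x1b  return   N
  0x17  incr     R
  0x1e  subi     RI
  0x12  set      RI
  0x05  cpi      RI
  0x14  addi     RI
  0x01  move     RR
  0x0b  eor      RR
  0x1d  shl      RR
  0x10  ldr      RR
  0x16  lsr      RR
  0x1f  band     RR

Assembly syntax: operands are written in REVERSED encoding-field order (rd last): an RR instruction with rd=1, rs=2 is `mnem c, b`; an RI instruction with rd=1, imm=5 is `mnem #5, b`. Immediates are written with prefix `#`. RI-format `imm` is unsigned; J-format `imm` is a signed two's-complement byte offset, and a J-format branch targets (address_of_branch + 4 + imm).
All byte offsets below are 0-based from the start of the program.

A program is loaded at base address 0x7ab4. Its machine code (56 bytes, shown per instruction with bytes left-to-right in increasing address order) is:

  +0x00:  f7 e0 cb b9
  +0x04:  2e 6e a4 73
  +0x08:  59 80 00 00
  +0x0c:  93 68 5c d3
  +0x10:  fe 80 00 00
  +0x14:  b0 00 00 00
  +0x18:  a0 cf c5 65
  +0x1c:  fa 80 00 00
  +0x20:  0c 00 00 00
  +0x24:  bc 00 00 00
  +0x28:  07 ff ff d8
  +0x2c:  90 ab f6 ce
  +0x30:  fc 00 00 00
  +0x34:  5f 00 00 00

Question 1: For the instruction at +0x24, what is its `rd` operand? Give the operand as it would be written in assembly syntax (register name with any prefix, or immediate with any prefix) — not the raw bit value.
c

[24] bc 00 00 00 → 0xbc000000
  top 5b → 0x17 → incr [R]
  rd@[26:25]=0x2 ⇒ c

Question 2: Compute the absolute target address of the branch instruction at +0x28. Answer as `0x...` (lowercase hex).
@+28  big-endian(07 ff ff d8) = 0x07ffffd8
  opcode bits[31:27]=0x0: bl/J
  [26:0] imm=134217688 (s27→-40) = #-40
  target = base 0x7ab4 + off 0x28 + 4 + imm -40 = 0x7ab8

0x7ab8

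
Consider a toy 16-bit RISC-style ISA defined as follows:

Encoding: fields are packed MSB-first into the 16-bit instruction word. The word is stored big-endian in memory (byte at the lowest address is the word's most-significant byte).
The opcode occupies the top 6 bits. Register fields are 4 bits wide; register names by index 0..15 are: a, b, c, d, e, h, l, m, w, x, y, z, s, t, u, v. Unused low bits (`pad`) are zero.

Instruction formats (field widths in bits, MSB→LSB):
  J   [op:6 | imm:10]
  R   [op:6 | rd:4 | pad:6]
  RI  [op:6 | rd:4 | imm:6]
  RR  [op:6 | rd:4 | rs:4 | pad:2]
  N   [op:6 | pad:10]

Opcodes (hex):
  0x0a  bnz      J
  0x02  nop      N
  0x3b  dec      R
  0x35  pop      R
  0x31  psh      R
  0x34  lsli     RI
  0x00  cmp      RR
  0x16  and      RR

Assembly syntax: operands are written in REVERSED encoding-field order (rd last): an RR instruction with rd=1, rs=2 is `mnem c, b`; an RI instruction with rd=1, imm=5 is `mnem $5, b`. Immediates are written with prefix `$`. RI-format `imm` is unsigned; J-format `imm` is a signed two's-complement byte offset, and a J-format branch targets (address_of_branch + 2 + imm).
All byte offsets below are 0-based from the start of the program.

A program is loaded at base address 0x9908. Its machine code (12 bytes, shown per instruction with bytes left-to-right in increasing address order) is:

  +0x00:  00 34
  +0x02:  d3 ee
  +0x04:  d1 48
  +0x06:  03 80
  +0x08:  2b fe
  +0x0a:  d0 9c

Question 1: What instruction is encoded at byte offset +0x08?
+0x08: 2b fe ⇒ word 0x2bfe (big)
  top 6b → 0xa → bnz [J]
  [9:0] imm=1022 (s10→-2) = $-2

bnz $-2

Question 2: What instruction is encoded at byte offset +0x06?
off 0x06: read 03 80 as big → 0x0380
  opcode bits[15:10]=0x0: cmp/RR
  [9:6] rd=14 = u
  [5:2] rs=0 = a

cmp a, u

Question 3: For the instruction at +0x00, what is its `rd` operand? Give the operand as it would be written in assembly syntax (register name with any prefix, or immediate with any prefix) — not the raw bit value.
+0x00: 00 34 ⇒ word 0x0034 (big)
  top 6b → 0x0 → cmp [RR]
  [9:6] rd=0 = a
  [5:2] rs=13 = t

a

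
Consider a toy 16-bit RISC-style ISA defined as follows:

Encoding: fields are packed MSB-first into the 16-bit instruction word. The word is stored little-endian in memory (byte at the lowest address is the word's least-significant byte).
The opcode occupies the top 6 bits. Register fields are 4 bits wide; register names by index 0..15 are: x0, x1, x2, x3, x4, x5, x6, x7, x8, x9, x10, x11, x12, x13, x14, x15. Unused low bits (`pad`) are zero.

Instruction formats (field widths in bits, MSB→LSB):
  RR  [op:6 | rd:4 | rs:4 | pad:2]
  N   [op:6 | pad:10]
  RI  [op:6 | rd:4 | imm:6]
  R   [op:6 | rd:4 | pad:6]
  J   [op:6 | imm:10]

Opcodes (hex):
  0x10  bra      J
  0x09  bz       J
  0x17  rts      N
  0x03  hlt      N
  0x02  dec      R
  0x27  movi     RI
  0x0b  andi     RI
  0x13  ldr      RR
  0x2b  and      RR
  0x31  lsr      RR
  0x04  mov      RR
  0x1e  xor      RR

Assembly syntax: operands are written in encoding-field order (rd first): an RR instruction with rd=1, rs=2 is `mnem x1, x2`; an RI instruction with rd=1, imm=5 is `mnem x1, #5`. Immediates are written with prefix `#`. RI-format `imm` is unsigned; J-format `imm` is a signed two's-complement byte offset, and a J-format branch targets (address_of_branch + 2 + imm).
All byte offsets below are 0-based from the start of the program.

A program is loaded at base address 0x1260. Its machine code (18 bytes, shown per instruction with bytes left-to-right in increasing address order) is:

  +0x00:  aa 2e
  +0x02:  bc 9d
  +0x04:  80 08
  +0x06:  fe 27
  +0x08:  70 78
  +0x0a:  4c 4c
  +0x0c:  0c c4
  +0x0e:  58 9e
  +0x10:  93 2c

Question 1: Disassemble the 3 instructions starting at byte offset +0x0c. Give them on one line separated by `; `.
lsr x0, x3; movi x9, #24; andi x2, #19

+0x0c: 0c c4 ⇒ word 0xc40c (little)
  opcode bits[15:10]=0x31: lsr/RR
  rd: (w>>6)&0xf=0x0 → x0
  rs: (w>>2)&0xf=0x3 → x3
+0x0e: 58 9e ⇒ word 0x9e58 (little)
  opcode bits[15:10]=0x27: movi/RI
  rd: (w>>6)&0xf=0x9 → x9
  imm: (w>>0)&0x3f=0x18 → #24
+0x10: 93 2c ⇒ word 0x2c93 (little)
  opcode bits[15:10]=0xb: andi/RI
  rd: (w>>6)&0xf=0x2 → x2
  imm: (w>>0)&0x3f=0x13 → #19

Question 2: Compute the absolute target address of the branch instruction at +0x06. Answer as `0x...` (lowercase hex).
+0x06: fe 27 ⇒ word 0x27fe (little)
  op=0x27fe>>10=0x9 ⇒ bz (J)
  imm: (w>>0)&0x3ff=0x3fe (s10→-2) → #-2
  target = base 0x1260 + off 0x06 + 2 + imm -2 = 0x1266

0x1266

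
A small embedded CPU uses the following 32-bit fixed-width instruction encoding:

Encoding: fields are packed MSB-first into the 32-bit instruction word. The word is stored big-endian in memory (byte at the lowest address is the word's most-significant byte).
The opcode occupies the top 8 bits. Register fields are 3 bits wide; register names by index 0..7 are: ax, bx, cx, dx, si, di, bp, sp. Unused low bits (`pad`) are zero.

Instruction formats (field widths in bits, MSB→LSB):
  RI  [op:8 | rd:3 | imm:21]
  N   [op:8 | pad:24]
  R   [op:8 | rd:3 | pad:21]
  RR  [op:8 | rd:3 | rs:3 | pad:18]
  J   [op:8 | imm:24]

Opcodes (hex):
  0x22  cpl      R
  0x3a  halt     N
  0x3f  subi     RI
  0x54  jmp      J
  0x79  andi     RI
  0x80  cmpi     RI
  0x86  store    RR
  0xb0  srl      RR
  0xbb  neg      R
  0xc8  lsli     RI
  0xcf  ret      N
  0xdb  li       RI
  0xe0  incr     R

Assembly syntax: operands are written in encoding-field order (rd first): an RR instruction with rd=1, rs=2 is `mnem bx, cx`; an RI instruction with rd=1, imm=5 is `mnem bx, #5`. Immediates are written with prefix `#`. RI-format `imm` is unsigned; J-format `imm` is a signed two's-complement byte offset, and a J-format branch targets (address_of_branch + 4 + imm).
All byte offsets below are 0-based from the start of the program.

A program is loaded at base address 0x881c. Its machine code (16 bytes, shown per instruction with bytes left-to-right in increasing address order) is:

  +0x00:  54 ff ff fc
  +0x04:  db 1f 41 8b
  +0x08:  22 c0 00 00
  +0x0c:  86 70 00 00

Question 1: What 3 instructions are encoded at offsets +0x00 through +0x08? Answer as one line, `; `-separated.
[00] 54 ff ff fc → 0x54fffffc
  opcode bits[31:24]=0x54: jmp/J
  imm@[23:0]=0xfffffc (s24→-4) ⇒ #-4
[04] db 1f 41 8b → 0xdb1f418b
  opcode bits[31:24]=0xdb: li/RI
  rd@[23:21]=0x0 ⇒ ax
  imm@[20:0]=0x1f418b ⇒ #2048395
[08] 22 c0 00 00 → 0x22c00000
  opcode bits[31:24]=0x22: cpl/R
  rd@[23:21]=0x6 ⇒ bp

jmp #-4; li ax, #2048395; cpl bp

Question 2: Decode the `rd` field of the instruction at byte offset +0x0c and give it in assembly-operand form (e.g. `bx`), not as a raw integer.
dx

[0c] 86 70 00 00 → 0x86700000
  top 8b → 0x86 → store [RR]
  rd: (w>>21)&0x7=0x3 → dx
  rs: (w>>18)&0x7=0x4 → si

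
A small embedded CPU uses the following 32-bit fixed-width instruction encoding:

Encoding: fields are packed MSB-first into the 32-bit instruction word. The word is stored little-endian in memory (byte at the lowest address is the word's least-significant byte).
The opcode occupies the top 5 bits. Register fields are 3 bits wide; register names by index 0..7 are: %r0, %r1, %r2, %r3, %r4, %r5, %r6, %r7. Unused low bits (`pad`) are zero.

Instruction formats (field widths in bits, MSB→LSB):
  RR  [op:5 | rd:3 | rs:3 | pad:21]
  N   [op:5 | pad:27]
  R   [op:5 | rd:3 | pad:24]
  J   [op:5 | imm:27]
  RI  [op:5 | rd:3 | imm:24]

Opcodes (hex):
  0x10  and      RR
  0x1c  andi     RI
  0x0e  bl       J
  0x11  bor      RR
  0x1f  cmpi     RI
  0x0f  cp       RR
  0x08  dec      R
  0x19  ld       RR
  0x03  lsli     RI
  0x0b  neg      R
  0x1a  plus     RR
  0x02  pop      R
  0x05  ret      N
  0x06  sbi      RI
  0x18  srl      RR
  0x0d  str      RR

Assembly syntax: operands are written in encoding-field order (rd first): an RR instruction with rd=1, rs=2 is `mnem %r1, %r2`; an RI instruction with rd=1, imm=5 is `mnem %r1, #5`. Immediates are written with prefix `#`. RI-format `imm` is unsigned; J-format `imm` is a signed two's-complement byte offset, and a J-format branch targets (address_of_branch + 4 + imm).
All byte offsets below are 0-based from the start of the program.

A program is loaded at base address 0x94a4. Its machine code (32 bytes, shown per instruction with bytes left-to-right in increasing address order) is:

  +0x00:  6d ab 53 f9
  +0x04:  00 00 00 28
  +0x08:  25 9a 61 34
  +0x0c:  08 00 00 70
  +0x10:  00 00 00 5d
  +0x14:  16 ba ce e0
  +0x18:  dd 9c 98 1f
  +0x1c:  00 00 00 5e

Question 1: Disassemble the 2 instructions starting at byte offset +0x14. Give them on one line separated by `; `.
andi %r0, #13548054; lsli %r7, #10001629

@+14  little-endian(16 ba ce e0) = 0xe0ceba16
  op=0xe0ceba16>>27=0x1c ⇒ andi (RI)
  rd: (w>>24)&0x7=0x0 → %r0
  imm: (w>>0)&0xffffff=0xceba16 → #13548054
@+18  little-endian(dd 9c 98 1f) = 0x1f989cdd
  op=0x1f989cdd>>27=0x3 ⇒ lsli (RI)
  rd: (w>>24)&0x7=0x7 → %r7
  imm: (w>>0)&0xffffff=0x989cdd → #10001629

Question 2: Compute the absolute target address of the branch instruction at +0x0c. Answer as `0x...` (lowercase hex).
@+0c  little-endian(08 00 00 70) = 0x70000008
  op=0x70000008>>27=0xe ⇒ bl (J)
  imm: (w>>0)&0x7ffffff=0x8 → #8
  target = base 0x94a4 + off 0x0c + 4 + imm 8 = 0x94bc

0x94bc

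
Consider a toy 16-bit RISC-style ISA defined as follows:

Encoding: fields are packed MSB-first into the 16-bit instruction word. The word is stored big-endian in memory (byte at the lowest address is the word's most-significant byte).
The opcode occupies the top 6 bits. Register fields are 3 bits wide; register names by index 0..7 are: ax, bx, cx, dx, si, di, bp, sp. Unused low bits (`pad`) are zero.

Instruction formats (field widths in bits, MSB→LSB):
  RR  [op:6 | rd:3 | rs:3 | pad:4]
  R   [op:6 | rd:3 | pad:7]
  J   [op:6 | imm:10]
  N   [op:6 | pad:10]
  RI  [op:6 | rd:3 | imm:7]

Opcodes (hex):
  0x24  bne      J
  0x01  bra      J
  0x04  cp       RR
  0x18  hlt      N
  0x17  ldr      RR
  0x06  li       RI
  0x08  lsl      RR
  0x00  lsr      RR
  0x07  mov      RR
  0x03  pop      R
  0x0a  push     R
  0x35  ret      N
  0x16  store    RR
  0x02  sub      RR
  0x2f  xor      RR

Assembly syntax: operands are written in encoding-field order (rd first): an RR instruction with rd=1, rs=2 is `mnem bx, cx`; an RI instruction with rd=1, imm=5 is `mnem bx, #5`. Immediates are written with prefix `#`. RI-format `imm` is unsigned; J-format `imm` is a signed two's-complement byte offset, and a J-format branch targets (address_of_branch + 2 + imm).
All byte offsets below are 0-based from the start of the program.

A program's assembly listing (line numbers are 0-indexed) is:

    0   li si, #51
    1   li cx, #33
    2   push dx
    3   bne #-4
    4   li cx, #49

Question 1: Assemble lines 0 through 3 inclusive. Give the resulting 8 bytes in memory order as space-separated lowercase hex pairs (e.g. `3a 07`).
0. li fields op=0x6:6|rd=4:3|imm=51:7 → word 1a33h → 1a 33
1. li fields op=0x6:6|rd=2:3|imm=33:7 → word 1921h → 19 21
2. push fields op=0xa:6|rd=3:3|pad=0:7 → word 2980h → 29 80
3. bne fields op=0x24:6|imm=-4:10 → word 93fch → 93 fc

1a 33 19 21 29 80 93 fc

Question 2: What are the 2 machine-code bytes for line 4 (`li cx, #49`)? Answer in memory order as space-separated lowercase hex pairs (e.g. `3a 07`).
19 31

line 4 (li): pack op=0x6:6|rd=2:3|imm=49:7 = 0x1931; big→ 19 31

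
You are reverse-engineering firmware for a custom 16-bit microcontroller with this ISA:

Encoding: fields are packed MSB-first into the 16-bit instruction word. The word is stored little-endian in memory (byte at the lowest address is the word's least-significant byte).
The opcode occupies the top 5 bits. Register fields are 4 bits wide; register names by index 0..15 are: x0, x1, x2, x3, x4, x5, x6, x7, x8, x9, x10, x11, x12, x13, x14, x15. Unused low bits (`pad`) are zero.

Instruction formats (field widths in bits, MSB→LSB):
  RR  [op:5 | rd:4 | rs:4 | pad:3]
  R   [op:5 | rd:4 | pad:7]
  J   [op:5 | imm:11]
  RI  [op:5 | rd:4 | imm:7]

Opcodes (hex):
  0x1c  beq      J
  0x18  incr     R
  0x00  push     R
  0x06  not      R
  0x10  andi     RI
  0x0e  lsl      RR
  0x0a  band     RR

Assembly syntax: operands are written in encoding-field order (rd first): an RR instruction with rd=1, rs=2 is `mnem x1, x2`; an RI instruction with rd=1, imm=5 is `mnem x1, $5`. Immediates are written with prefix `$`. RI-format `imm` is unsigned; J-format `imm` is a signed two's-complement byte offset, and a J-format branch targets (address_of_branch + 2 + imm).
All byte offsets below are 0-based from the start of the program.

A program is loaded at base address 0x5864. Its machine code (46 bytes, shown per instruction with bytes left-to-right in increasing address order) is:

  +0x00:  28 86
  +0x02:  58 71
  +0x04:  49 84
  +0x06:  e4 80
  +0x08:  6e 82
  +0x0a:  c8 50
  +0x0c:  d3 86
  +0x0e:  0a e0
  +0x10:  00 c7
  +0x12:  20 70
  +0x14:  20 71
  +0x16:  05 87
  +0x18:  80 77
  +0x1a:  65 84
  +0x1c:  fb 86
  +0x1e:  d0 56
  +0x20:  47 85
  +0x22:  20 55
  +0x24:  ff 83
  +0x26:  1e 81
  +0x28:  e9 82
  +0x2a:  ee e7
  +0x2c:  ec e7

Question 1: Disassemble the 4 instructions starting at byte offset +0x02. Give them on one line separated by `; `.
+0x02: 58 71 ⇒ word 0x7158 (little)
  top 5b → 0xe → lsl [RR]
  rd@[10:7]=0x2 ⇒ x2
  rs@[6:3]=0xb ⇒ x11
+0x04: 49 84 ⇒ word 0x8449 (little)
  top 5b → 0x10 → andi [RI]
  rd@[10:7]=0x8 ⇒ x8
  imm@[6:0]=0x49 ⇒ $73
+0x06: e4 80 ⇒ word 0x80e4 (little)
  top 5b → 0x10 → andi [RI]
  rd@[10:7]=0x1 ⇒ x1
  imm@[6:0]=0x64 ⇒ $100
+0x08: 6e 82 ⇒ word 0x826e (little)
  top 5b → 0x10 → andi [RI]
  rd@[10:7]=0x4 ⇒ x4
  imm@[6:0]=0x6e ⇒ $110

lsl x2, x11; andi x8, $73; andi x1, $100; andi x4, $110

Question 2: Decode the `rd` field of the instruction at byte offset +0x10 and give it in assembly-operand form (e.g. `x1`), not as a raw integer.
x14

+0x10: 00 c7 ⇒ word 0xc700 (little)
  top 5b → 0x18 → incr [R]
  rd@[10:7]=0xe ⇒ x14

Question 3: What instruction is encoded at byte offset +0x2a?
[2a] ee e7 → 0xe7ee
  op=0xe7ee>>11=0x1c ⇒ beq (J)
  [10:0] imm=2030 (s11→-18) = $-18

beq $-18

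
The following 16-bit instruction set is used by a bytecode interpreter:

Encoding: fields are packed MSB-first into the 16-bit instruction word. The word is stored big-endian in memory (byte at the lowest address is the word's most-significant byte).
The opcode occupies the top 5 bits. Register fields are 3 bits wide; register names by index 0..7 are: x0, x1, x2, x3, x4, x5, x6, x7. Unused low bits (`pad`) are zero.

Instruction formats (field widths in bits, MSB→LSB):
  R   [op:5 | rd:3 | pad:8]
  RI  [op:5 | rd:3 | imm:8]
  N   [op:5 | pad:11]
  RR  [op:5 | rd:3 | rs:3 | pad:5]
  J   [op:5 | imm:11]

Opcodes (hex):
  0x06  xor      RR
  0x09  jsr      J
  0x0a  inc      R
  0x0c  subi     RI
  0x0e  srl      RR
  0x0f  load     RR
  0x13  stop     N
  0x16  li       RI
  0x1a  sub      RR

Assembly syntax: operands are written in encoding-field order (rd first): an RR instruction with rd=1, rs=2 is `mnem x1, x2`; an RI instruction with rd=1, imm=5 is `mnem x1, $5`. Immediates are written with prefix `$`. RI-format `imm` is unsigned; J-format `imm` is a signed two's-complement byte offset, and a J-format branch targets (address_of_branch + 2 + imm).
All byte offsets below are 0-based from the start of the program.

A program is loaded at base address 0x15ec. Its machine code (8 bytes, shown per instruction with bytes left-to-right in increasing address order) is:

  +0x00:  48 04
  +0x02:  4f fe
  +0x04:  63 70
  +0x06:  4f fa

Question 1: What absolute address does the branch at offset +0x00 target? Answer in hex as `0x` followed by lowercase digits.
[00] 48 04 → 0x4804
  top 5b → 0x9 → jsr [J]
  imm@[10:0]=0x4 ⇒ $4
  target = base 0x15ec + off 0x00 + 2 + imm 4 = 0x15f2

0x15f2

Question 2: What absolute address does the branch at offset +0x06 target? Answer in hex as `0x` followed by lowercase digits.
0x15ee

@+06  big-endian(4f fa) = 0x4ffa
  op=0x4ffa>>11=0x9 ⇒ jsr (J)
  imm@[10:0]=0x7fa (s11→-6) ⇒ $-6
  target = base 0x15ec + off 0x06 + 2 + imm -6 = 0x15ee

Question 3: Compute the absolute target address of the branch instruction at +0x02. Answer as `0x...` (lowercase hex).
+0x02: 4f fe ⇒ word 0x4ffe (big)
  top 5b → 0x9 → jsr [J]
  imm@[10:0]=0x7fe (s11→-2) ⇒ $-2
  target = base 0x15ec + off 0x02 + 2 + imm -2 = 0x15ee

0x15ee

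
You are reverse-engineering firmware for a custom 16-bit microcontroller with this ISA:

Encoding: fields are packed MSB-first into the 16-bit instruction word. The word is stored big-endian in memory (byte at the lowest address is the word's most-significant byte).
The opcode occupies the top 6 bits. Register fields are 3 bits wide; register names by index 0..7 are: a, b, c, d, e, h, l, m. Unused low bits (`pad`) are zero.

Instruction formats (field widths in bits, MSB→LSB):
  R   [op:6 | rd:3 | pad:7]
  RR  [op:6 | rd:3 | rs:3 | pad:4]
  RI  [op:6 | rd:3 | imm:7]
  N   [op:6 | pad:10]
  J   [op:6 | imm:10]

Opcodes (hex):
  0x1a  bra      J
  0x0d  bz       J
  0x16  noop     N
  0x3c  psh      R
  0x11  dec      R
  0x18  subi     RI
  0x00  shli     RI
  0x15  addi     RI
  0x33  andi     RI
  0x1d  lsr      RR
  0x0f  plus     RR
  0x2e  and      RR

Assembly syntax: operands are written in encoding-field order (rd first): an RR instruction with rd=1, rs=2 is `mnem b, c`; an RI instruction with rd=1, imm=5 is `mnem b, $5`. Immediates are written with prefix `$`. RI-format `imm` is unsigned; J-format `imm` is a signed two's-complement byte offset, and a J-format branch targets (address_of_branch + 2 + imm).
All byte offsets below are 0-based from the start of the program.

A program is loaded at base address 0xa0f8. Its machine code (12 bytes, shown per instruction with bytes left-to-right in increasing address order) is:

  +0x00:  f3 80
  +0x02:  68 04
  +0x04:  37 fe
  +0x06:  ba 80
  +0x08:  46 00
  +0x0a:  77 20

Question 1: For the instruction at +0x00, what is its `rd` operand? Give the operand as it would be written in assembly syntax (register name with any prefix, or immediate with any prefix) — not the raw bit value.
m

[00] f3 80 → 0xf380
  op=0xf380>>10=0x3c ⇒ psh (R)
  rd@[9:7]=0x7 ⇒ m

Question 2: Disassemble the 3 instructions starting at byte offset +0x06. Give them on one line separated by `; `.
[06] ba 80 → 0xba80
  opcode bits[15:10]=0x2e: and/RR
  rd@[9:7]=0x5 ⇒ h
  rs@[6:4]=0x0 ⇒ a
[08] 46 00 → 0x4600
  opcode bits[15:10]=0x11: dec/R
  rd@[9:7]=0x4 ⇒ e
[0a] 77 20 → 0x7720
  opcode bits[15:10]=0x1d: lsr/RR
  rd@[9:7]=0x6 ⇒ l
  rs@[6:4]=0x2 ⇒ c

and h, a; dec e; lsr l, c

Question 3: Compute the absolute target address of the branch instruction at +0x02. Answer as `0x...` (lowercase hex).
@+02  big-endian(68 04) = 0x6804
  top 6b → 0x1a → bra [J]
  imm@[9:0]=0x4 ⇒ $4
  target = base 0xa0f8 + off 0x02 + 2 + imm 4 = 0xa100

0xa100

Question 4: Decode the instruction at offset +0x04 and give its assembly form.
+0x04: 37 fe ⇒ word 0x37fe (big)
  op=0x37fe>>10=0xd ⇒ bz (J)
  imm: (w>>0)&0x3ff=0x3fe (s10→-2) → $-2

bz $-2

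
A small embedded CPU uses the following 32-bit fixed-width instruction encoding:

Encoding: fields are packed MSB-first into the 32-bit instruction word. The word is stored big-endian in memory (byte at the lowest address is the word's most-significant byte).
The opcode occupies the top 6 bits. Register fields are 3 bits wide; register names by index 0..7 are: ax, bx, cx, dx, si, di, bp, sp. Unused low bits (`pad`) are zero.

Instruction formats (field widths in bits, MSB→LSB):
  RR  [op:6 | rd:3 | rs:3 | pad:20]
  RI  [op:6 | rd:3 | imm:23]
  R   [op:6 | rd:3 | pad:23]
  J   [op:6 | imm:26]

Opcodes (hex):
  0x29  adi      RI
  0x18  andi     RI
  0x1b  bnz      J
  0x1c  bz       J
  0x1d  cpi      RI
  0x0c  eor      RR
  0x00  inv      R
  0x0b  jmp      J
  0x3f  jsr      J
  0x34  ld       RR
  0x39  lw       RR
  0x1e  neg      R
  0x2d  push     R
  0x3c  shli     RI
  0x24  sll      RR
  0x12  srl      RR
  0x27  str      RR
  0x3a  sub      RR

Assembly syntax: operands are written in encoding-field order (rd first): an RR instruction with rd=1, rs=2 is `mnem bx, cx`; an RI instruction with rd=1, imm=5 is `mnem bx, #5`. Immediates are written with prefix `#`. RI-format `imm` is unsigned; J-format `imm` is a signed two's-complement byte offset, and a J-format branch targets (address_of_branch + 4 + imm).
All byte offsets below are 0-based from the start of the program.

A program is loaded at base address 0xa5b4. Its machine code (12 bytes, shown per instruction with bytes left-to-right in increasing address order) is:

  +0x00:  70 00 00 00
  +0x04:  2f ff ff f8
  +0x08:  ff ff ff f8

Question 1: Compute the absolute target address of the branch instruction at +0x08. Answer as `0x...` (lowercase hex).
0xa5b8

+0x08: ff ff ff f8 ⇒ word 0xfffffff8 (big)
  top 6b → 0x3f → jsr [J]
  imm@[25:0]=0x3fffff8 (s26→-8) ⇒ #-8
  target = base 0xa5b4 + off 0x08 + 4 + imm -8 = 0xa5b8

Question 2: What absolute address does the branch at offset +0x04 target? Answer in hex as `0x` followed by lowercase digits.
@+04  big-endian(2f ff ff f8) = 0x2ffffff8
  opcode bits[31:26]=0xb: jmp/J
  [25:0] imm=67108856 (s26→-8) = #-8
  target = base 0xa5b4 + off 0x04 + 4 + imm -8 = 0xa5b4

0xa5b4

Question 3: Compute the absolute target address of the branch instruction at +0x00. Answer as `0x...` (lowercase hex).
0xa5b8

off 0x00: read 70 00 00 00 as big → 0x70000000
  op=0x70000000>>26=0x1c ⇒ bz (J)
  imm: (w>>0)&0x3ffffff=0x0 → #0
  target = base 0xa5b4 + off 0x00 + 4 + imm 0 = 0xa5b8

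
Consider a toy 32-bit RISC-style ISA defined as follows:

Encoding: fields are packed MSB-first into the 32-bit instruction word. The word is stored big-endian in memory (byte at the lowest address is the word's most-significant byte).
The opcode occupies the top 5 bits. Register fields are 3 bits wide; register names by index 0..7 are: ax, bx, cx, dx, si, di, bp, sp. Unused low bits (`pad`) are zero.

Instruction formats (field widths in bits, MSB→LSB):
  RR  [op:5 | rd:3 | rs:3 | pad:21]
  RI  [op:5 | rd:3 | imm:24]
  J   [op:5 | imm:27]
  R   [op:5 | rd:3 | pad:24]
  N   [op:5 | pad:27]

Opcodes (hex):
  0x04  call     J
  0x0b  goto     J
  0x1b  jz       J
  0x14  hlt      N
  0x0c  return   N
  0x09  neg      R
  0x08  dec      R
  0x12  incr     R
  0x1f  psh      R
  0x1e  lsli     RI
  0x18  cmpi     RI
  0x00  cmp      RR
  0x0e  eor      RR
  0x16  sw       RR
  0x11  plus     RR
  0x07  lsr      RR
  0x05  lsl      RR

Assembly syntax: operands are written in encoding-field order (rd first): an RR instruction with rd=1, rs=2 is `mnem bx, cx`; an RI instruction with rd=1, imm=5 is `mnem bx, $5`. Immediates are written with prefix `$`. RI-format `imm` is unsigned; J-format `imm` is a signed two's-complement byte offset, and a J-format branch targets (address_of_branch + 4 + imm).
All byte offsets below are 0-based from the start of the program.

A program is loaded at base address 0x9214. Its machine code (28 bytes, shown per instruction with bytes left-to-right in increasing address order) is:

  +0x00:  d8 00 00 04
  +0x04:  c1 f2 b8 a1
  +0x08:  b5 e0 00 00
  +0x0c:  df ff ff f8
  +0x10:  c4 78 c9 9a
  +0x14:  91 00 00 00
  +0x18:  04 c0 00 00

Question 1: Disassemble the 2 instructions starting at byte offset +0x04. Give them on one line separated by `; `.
+0x04: c1 f2 b8 a1 ⇒ word 0xc1f2b8a1 (big)
  opcode bits[31:27]=0x18: cmpi/RI
  rd: (w>>24)&0x7=0x1 → bx
  imm: (w>>0)&0xffffff=0xf2b8a1 → $15906977
+0x08: b5 e0 00 00 ⇒ word 0xb5e00000 (big)
  opcode bits[31:27]=0x16: sw/RR
  rd: (w>>24)&0x7=0x5 → di
  rs: (w>>21)&0x7=0x7 → sp

cmpi bx, $15906977; sw di, sp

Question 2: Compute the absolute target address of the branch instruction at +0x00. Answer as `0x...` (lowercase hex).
off 0x00: read d8 00 00 04 as big → 0xd8000004
  opcode bits[31:27]=0x1b: jz/J
  imm: (w>>0)&0x7ffffff=0x4 → $4
  target = base 0x9214 + off 0x00 + 4 + imm 4 = 0x921c

0x921c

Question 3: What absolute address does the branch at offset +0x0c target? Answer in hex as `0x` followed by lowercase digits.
off 0x0c: read df ff ff f8 as big → 0xdffffff8
  op=0xdffffff8>>27=0x1b ⇒ jz (J)
  imm: (w>>0)&0x7ffffff=0x7fffff8 (s27→-8) → $-8
  target = base 0x9214 + off 0x0c + 4 + imm -8 = 0x921c

0x921c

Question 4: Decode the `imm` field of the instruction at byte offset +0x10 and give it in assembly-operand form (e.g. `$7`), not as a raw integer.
$7915930

[10] c4 78 c9 9a → 0xc478c99a
  op=0xc478c99a>>27=0x18 ⇒ cmpi (RI)
  [26:24] rd=4 = si
  [23:0] imm=7915930 = $7915930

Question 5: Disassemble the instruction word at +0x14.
incr bx

@+14  big-endian(91 00 00 00) = 0x91000000
  opcode bits[31:27]=0x12: incr/R
  [26:24] rd=1 = bx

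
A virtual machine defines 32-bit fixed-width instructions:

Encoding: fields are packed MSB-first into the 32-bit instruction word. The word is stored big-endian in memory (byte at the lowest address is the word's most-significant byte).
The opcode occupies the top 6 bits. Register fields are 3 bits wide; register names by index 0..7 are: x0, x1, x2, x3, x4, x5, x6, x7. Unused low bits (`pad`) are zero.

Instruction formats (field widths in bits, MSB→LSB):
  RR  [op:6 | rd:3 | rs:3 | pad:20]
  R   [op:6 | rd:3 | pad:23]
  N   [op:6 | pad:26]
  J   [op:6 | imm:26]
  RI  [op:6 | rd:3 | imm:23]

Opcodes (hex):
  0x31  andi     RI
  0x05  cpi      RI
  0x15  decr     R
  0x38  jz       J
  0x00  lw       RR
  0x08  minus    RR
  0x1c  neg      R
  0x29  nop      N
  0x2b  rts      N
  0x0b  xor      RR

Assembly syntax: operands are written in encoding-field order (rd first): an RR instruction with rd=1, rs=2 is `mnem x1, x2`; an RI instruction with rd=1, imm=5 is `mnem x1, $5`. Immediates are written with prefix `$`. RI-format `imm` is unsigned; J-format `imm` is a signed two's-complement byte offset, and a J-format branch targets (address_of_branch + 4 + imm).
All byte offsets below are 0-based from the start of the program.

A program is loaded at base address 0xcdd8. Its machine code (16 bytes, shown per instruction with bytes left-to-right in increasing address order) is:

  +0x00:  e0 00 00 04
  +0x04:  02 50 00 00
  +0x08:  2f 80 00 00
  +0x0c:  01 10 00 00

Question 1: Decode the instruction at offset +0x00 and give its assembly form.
jz $4

@+00  big-endian(e0 00 00 04) = 0xe0000004
  top 6b → 0x38 → jz [J]
  [25:0] imm=4 = $4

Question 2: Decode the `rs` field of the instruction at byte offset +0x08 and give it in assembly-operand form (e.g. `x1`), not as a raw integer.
x0

+0x08: 2f 80 00 00 ⇒ word 0x2f800000 (big)
  opcode bits[31:26]=0xb: xor/RR
  [25:23] rd=7 = x7
  [22:20] rs=0 = x0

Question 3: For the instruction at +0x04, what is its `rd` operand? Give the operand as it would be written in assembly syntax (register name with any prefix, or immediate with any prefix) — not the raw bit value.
x4

@+04  big-endian(02 50 00 00) = 0x02500000
  opcode bits[31:26]=0x0: lw/RR
  [25:23] rd=4 = x4
  [22:20] rs=5 = x5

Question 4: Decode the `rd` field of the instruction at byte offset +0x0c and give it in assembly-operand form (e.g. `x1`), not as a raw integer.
[0c] 01 10 00 00 → 0x01100000
  op=0x01100000>>26=0x0 ⇒ lw (RR)
  rd: (w>>23)&0x7=0x2 → x2
  rs: (w>>20)&0x7=0x1 → x1

x2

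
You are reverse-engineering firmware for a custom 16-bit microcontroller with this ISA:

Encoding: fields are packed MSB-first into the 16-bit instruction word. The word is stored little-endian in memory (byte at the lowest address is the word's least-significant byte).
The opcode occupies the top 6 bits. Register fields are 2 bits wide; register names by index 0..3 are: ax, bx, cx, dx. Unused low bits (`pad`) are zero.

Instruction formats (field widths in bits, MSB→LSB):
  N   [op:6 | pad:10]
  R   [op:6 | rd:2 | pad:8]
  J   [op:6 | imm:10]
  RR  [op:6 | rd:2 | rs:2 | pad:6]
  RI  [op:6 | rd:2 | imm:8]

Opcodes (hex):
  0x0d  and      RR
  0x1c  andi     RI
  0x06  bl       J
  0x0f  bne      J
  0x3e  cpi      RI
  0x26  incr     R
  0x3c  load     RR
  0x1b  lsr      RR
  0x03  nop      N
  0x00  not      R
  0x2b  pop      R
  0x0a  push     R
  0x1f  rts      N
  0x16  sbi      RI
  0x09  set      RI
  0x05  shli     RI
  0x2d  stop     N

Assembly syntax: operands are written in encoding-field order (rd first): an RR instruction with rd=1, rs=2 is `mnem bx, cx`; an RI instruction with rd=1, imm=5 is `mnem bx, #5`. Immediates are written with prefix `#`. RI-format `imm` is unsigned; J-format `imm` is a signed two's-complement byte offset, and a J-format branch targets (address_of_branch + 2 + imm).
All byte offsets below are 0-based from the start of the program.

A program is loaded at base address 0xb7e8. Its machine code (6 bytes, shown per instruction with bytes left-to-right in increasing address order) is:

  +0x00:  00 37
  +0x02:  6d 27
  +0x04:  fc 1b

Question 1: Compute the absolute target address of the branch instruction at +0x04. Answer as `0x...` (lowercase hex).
0xb7ea

[04] fc 1b → 0x1bfc
  opcode bits[15:10]=0x6: bl/J
  imm@[9:0]=0x3fc (s10→-4) ⇒ #-4
  target = base 0xb7e8 + off 0x04 + 2 + imm -4 = 0xb7ea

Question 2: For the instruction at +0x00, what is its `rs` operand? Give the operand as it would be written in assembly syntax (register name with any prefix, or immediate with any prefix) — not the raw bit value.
ax

[00] 00 37 → 0x3700
  opcode bits[15:10]=0xd: and/RR
  [9:8] rd=3 = dx
  [7:6] rs=0 = ax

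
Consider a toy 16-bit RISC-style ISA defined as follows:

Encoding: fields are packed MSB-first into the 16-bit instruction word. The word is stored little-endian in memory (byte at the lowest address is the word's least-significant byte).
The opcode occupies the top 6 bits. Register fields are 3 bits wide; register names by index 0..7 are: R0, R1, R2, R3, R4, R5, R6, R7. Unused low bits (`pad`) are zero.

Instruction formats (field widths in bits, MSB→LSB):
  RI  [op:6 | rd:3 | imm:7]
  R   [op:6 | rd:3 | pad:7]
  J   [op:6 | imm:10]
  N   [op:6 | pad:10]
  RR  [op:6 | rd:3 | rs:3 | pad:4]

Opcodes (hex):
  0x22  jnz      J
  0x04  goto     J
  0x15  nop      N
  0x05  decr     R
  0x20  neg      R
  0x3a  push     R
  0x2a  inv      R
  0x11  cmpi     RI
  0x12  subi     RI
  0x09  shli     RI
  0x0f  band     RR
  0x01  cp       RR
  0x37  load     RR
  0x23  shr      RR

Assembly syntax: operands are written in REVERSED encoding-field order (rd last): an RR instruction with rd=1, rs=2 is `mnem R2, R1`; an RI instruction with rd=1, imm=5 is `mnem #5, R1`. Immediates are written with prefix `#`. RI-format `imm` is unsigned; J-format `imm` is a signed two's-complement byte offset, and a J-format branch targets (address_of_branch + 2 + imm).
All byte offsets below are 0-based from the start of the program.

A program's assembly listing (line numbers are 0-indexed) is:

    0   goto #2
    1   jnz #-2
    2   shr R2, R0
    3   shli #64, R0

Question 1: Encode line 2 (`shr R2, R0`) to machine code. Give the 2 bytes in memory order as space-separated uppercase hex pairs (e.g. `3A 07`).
20 8C

2. shr fields op=0x23:6|rd=0:3|rs=2:3|pad=0:4 → word 8c20h → 20 8c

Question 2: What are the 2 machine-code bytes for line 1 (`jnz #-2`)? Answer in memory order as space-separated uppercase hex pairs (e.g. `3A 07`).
FE 8B

line 1 (jnz): pack op=0x22:6|imm=-2:10 = 0x8bfe; little→ fe 8b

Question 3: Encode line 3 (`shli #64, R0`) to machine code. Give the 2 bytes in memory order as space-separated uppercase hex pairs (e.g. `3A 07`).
line 3 (shli): pack op=0x9:6|rd=0:3|imm=64:7 = 0x2440; little→ 40 24

40 24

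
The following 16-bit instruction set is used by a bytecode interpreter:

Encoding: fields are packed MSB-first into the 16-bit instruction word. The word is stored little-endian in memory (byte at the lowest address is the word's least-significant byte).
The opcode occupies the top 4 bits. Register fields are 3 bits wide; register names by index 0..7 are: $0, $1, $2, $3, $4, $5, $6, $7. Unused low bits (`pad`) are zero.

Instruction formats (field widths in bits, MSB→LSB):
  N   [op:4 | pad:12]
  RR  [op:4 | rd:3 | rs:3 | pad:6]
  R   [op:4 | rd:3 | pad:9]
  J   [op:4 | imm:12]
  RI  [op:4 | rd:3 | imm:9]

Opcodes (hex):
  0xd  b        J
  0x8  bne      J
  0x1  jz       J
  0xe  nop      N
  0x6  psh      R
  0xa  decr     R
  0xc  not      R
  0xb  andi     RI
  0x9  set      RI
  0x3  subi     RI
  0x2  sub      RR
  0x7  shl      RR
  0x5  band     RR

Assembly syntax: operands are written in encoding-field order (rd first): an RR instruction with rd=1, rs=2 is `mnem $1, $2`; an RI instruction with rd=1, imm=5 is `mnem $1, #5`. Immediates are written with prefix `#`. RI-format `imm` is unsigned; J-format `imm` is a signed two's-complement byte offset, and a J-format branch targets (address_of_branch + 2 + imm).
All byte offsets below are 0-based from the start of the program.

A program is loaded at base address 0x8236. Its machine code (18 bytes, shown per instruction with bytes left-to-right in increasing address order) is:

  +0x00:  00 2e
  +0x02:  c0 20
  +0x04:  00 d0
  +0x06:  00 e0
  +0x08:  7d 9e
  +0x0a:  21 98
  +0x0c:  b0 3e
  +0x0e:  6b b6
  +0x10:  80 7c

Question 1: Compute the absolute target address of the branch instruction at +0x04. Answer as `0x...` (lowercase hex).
0x823c

@+04  little-endian(00 d0) = 0xd000
  opcode bits[15:12]=0xd: b/J
  imm@[11:0]=0x0 ⇒ #0
  target = base 0x8236 + off 0x04 + 2 + imm 0 = 0x823c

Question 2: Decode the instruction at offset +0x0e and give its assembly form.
+0x0e: 6b b6 ⇒ word 0xb66b (little)
  top 4b → 0xb → andi [RI]
  [11:9] rd=3 = $3
  [8:0] imm=107 = #107

andi $3, #107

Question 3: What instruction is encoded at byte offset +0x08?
@+08  little-endian(7d 9e) = 0x9e7d
  top 4b → 0x9 → set [RI]
  [11:9] rd=7 = $7
  [8:0] imm=125 = #125

set $7, #125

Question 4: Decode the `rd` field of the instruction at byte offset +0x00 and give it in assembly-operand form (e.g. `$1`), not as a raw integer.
$7

[00] 00 2e → 0x2e00
  opcode bits[15:12]=0x2: sub/RR
  rd@[11:9]=0x7 ⇒ $7
  rs@[8:6]=0x0 ⇒ $0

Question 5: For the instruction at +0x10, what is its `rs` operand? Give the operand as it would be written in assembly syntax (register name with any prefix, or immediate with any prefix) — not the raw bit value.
$2

+0x10: 80 7c ⇒ word 0x7c80 (little)
  top 4b → 0x7 → shl [RR]
  [11:9] rd=6 = $6
  [8:6] rs=2 = $2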